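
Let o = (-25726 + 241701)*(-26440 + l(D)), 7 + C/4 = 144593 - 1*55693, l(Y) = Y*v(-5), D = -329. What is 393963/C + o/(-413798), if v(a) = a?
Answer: 45340159113047/3503213868 ≈ 12942.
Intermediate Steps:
l(Y) = -5*Y (l(Y) = Y*(-5) = -5*Y)
C = 355572 (C = -28 + 4*(144593 - 1*55693) = -28 + 4*(144593 - 55693) = -28 + 4*88900 = -28 + 355600 = 355572)
o = -5355100125 (o = (-25726 + 241701)*(-26440 - 5*(-329)) = 215975*(-26440 + 1645) = 215975*(-24795) = -5355100125)
393963/C + o/(-413798) = 393963/355572 - 5355100125/(-413798) = 393963*(1/355572) - 5355100125*(-1/413798) = 131321/118524 + 5355100125/413798 = 45340159113047/3503213868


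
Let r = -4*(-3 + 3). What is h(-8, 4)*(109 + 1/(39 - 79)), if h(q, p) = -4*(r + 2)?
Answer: -4359/5 ≈ -871.80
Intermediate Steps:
r = 0 (r = -4*0 = 0)
h(q, p) = -8 (h(q, p) = -4*(0 + 2) = -4*2 = -8)
h(-8, 4)*(109 + 1/(39 - 79)) = -8*(109 + 1/(39 - 79)) = -8*(109 + 1/(-40)) = -8*(109 - 1/40) = -8*4359/40 = -4359/5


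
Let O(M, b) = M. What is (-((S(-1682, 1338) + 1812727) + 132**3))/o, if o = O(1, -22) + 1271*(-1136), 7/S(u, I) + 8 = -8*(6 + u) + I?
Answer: 20204299639/7093178330 ≈ 2.8484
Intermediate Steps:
S(u, I) = 7/(-56 + I - 8*u) (S(u, I) = 7/(-8 + (-8*(6 + u) + I)) = 7/(-8 + ((-48 - 8*u) + I)) = 7/(-8 + (-48 + I - 8*u)) = 7/(-56 + I - 8*u))
o = -1443855 (o = 1 + 1271*(-1136) = 1 - 1443856 = -1443855)
(-((S(-1682, 1338) + 1812727) + 132**3))/o = -((-7/(56 - 1*1338 + 8*(-1682)) + 1812727) + 132**3)/(-1443855) = -((-7/(56 - 1338 - 13456) + 1812727) + 2299968)*(-1/1443855) = -((-7/(-14738) + 1812727) + 2299968)*(-1/1443855) = -((-7*(-1/14738) + 1812727) + 2299968)*(-1/1443855) = -((7/14738 + 1812727) + 2299968)*(-1/1443855) = -(26715970533/14738 + 2299968)*(-1/1443855) = -1*60612898917/14738*(-1/1443855) = -60612898917/14738*(-1/1443855) = 20204299639/7093178330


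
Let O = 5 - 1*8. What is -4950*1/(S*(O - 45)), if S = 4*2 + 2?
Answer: 165/16 ≈ 10.313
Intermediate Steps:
O = -3 (O = 5 - 8 = -3)
S = 10 (S = 8 + 2 = 10)
-4950*1/(S*(O - 45)) = -4950*1/(10*(-3 - 45)) = -4950/(10*(-48)) = -4950/(-480) = -4950*(-1/480) = 165/16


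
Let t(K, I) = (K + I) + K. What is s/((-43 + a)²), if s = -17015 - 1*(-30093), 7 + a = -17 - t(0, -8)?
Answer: 13078/3481 ≈ 3.7570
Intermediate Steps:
t(K, I) = I + 2*K (t(K, I) = (I + K) + K = I + 2*K)
a = -16 (a = -7 + (-17 - (-8 + 2*0)) = -7 + (-17 - (-8 + 0)) = -7 + (-17 - 1*(-8)) = -7 + (-17 + 8) = -7 - 9 = -16)
s = 13078 (s = -17015 + 30093 = 13078)
s/((-43 + a)²) = 13078/((-43 - 16)²) = 13078/((-59)²) = 13078/3481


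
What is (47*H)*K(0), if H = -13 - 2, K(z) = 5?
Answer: -3525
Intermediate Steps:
H = -15
(47*H)*K(0) = (47*(-15))*5 = -705*5 = -3525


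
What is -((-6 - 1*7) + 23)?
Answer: -10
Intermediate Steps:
-((-6 - 1*7) + 23) = -((-6 - 7) + 23) = -(-13 + 23) = -1*10 = -10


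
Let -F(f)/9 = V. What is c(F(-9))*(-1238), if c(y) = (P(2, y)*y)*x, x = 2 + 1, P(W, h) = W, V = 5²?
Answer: 1671300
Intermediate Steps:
V = 25
x = 3
F(f) = -225 (F(f) = -9*25 = -225)
c(y) = 6*y (c(y) = (2*y)*3 = 6*y)
c(F(-9))*(-1238) = (6*(-225))*(-1238) = -1350*(-1238) = 1671300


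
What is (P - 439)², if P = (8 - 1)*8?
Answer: 146689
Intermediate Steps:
P = 56 (P = 7*8 = 56)
(P - 439)² = (56 - 439)² = (-383)² = 146689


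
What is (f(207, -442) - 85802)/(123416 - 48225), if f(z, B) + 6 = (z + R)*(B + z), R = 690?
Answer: -296603/75191 ≈ -3.9447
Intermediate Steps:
f(z, B) = -6 + (690 + z)*(B + z) (f(z, B) = -6 + (z + 690)*(B + z) = -6 + (690 + z)*(B + z))
(f(207, -442) - 85802)/(123416 - 48225) = ((-6 + 207² + 690*(-442) + 690*207 - 442*207) - 85802)/(123416 - 48225) = ((-6 + 42849 - 304980 + 142830 - 91494) - 85802)/75191 = (-210801 - 85802)*(1/75191) = -296603*1/75191 = -296603/75191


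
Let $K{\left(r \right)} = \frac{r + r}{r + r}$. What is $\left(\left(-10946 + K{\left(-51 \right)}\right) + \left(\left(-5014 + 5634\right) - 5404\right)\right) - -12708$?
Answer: $-3021$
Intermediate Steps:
$K{\left(r \right)} = 1$ ($K{\left(r \right)} = \frac{2 r}{2 r} = 2 r \frac{1}{2 r} = 1$)
$\left(\left(-10946 + K{\left(-51 \right)}\right) + \left(\left(-5014 + 5634\right) - 5404\right)\right) - -12708 = \left(\left(-10946 + 1\right) + \left(\left(-5014 + 5634\right) - 5404\right)\right) - -12708 = \left(-10945 + \left(620 - 5404\right)\right) + 12708 = \left(-10945 - 4784\right) + 12708 = -15729 + 12708 = -3021$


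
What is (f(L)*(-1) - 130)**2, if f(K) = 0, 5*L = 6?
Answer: 16900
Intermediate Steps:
L = 6/5 (L = (1/5)*6 = 6/5 ≈ 1.2000)
(f(L)*(-1) - 130)**2 = (0*(-1) - 130)**2 = (0 - 130)**2 = (-130)**2 = 16900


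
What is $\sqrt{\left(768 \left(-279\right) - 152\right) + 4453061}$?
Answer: $\sqrt{4238637} \approx 2058.8$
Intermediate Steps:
$\sqrt{\left(768 \left(-279\right) - 152\right) + 4453061} = \sqrt{\left(-214272 - 152\right) + 4453061} = \sqrt{-214424 + 4453061} = \sqrt{4238637}$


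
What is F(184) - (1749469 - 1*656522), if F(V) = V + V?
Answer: -1092579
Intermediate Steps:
F(V) = 2*V
F(184) - (1749469 - 1*656522) = 2*184 - (1749469 - 1*656522) = 368 - (1749469 - 656522) = 368 - 1*1092947 = 368 - 1092947 = -1092579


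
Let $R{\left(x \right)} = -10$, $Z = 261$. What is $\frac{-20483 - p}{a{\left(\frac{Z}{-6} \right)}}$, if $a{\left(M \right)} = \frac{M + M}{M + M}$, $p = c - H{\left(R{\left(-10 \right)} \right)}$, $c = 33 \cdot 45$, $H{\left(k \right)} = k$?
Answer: $-21978$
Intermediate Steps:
$c = 1485$
$p = 1495$ ($p = 1485 - -10 = 1485 + 10 = 1495$)
$a{\left(M \right)} = 1$ ($a{\left(M \right)} = \frac{2 M}{2 M} = 2 M \frac{1}{2 M} = 1$)
$\frac{-20483 - p}{a{\left(\frac{Z}{-6} \right)}} = \frac{-20483 - 1495}{1} = \left(-20483 - 1495\right) 1 = \left(-21978\right) 1 = -21978$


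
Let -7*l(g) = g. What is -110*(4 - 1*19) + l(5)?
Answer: 11545/7 ≈ 1649.3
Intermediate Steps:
l(g) = -g/7
-110*(4 - 1*19) + l(5) = -110*(4 - 1*19) - ⅐*5 = -110*(4 - 19) - 5/7 = -110*(-15) - 5/7 = 1650 - 5/7 = 11545/7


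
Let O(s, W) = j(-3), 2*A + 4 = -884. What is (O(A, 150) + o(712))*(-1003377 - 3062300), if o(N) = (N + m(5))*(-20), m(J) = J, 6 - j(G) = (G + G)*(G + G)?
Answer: 58423778490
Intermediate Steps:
A = -444 (A = -2 + (½)*(-884) = -2 - 442 = -444)
j(G) = 6 - 4*G² (j(G) = 6 - (G + G)*(G + G) = 6 - 2*G*2*G = 6 - 4*G²)
O(s, W) = -30 (O(s, W) = 6 - 4*(-3)² = 6 - 4*9 = 6 - 36 = -30)
o(N) = -100 - 20*N (o(N) = (N + 5)*(-20) = (5 + N)*(-20) = -100 - 20*N)
(O(A, 150) + o(712))*(-1003377 - 3062300) = (-30 + (-100 - 20*712))*(-1003377 - 3062300) = (-30 + (-100 - 14240))*(-4065677) = (-30 - 14340)*(-4065677) = -14370*(-4065677) = 58423778490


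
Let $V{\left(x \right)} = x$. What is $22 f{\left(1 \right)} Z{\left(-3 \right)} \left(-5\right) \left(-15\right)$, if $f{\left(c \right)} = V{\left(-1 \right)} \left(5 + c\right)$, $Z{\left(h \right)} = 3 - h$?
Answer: $-59400$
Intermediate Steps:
$f{\left(c \right)} = -5 - c$ ($f{\left(c \right)} = - (5 + c) = -5 - c$)
$22 f{\left(1 \right)} Z{\left(-3 \right)} \left(-5\right) \left(-15\right) = 22 \left(-5 - 1\right) \left(3 - -3\right) \left(-5\right) \left(-15\right) = 22 \left(-5 - 1\right) \left(3 + 3\right) \left(-5\right) \left(-15\right) = 22 \left(-6\right) 6 \left(-5\right) \left(-15\right) = 22 \left(\left(-36\right) \left(-5\right)\right) \left(-15\right) = 22 \cdot 180 \left(-15\right) = 3960 \left(-15\right) = -59400$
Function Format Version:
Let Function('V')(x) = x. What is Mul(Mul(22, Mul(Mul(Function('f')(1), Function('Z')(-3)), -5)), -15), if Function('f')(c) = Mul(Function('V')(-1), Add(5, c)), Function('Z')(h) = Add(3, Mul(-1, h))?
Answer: -59400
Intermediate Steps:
Function('f')(c) = Add(-5, Mul(-1, c)) (Function('f')(c) = Mul(-1, Add(5, c)) = Add(-5, Mul(-1, c)))
Mul(Mul(22, Mul(Mul(Function('f')(1), Function('Z')(-3)), -5)), -15) = Mul(Mul(22, Mul(Mul(Add(-5, Mul(-1, 1)), Add(3, Mul(-1, -3))), -5)), -15) = Mul(Mul(22, Mul(Mul(Add(-5, -1), Add(3, 3)), -5)), -15) = Mul(Mul(22, Mul(Mul(-6, 6), -5)), -15) = Mul(Mul(22, Mul(-36, -5)), -15) = Mul(Mul(22, 180), -15) = Mul(3960, -15) = -59400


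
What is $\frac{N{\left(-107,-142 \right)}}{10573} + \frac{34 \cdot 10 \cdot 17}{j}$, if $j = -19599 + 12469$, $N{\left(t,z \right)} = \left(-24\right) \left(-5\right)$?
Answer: $- \frac{6025634}{7538549} \approx -0.79931$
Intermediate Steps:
$N{\left(t,z \right)} = 120$
$j = -7130$
$\frac{N{\left(-107,-142 \right)}}{10573} + \frac{34 \cdot 10 \cdot 17}{j} = \frac{120}{10573} + \frac{34 \cdot 10 \cdot 17}{-7130} = 120 \cdot \frac{1}{10573} + 340 \cdot 17 \left(- \frac{1}{7130}\right) = \frac{120}{10573} + 5780 \left(- \frac{1}{7130}\right) = \frac{120}{10573} - \frac{578}{713} = - \frac{6025634}{7538549}$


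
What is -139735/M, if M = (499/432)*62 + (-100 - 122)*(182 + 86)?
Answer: 30182760/12835667 ≈ 2.3515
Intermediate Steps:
M = -12835667/216 (M = (499*(1/432))*62 - 222*268 = (499/432)*62 - 59496 = 15469/216 - 59496 = -12835667/216 ≈ -59424.)
-139735/M = -139735/(-12835667/216) = -139735*(-216/12835667) = 30182760/12835667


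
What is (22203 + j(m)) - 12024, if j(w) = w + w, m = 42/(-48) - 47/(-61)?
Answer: 2483625/244 ≈ 10179.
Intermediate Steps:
m = -51/488 (m = 42*(-1/48) - 47*(-1/61) = -7/8 + 47/61 = -51/488 ≈ -0.10451)
j(w) = 2*w
(22203 + j(m)) - 12024 = (22203 + 2*(-51/488)) - 12024 = (22203 - 51/244) - 12024 = 5417481/244 - 12024 = 2483625/244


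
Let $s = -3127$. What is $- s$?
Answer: $3127$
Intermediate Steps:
$- s = \left(-1\right) \left(-3127\right) = 3127$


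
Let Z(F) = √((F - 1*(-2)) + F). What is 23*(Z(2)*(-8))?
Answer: -184*√6 ≈ -450.71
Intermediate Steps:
Z(F) = √(2 + 2*F) (Z(F) = √((F + 2) + F) = √((2 + F) + F) = √(2 + 2*F))
23*(Z(2)*(-8)) = 23*(√(2 + 2*2)*(-8)) = 23*(√(2 + 4)*(-8)) = 23*(√6*(-8)) = 23*(-8*√6) = -184*√6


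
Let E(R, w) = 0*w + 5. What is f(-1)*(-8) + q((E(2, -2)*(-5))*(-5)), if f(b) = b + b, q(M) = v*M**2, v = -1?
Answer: -15609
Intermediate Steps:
E(R, w) = 5 (E(R, w) = 0 + 5 = 5)
q(M) = -M**2
f(b) = 2*b
f(-1)*(-8) + q((E(2, -2)*(-5))*(-5)) = (2*(-1))*(-8) - ((5*(-5))*(-5))**2 = -2*(-8) - (-25*(-5))**2 = 16 - 1*125**2 = 16 - 1*15625 = 16 - 15625 = -15609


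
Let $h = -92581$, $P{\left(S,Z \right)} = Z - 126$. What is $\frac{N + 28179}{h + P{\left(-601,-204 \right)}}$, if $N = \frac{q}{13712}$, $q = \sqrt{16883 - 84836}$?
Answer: $- \frac{28179}{92911} - \frac{i \sqrt{67953}}{1273995632} \approx -0.30329 - 2.0461 \cdot 10^{-7} i$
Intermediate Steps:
$q = i \sqrt{67953}$ ($q = \sqrt{-67953} = i \sqrt{67953} \approx 260.68 i$)
$P{\left(S,Z \right)} = -126 + Z$ ($P{\left(S,Z \right)} = Z - 126 = -126 + Z$)
$N = \frac{i \sqrt{67953}}{13712} \approx 0.019011 i$
$\frac{N + 28179}{h + P{\left(-601,-204 \right)}} = \frac{\frac{i \sqrt{67953}}{13712} + 28179}{-92581 - 330} = \frac{28179 + \frac{i \sqrt{67953}}{13712}}{-92581 - 330} = \frac{28179 + \frac{i \sqrt{67953}}{13712}}{-92911} = \left(28179 + \frac{i \sqrt{67953}}{13712}\right) \left(- \frac{1}{92911}\right) = - \frac{28179}{92911} - \frac{i \sqrt{67953}}{1273995632}$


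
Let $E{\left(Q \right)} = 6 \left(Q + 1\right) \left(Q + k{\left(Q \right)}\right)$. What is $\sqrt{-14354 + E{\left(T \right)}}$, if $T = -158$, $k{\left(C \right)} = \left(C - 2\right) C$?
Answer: $i \sqrt{23679278} \approx 4866.1 i$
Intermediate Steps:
$k{\left(C \right)} = C \left(-2 + C\right)$ ($k{\left(C \right)} = \left(-2 + C\right) C = C \left(-2 + C\right)$)
$E{\left(Q \right)} = \left(6 + 6 Q\right) \left(Q + Q \left(-2 + Q\right)\right)$ ($E{\left(Q \right)} = 6 \left(Q + 1\right) \left(Q + Q \left(-2 + Q\right)\right) = 6 \left(1 + Q\right) \left(Q + Q \left(-2 + Q\right)\right) = \left(6 + 6 Q\right) \left(Q + Q \left(-2 + Q\right)\right)$)
$\sqrt{-14354 + E{\left(T \right)}} = \sqrt{-14354 + 6 \left(-158\right) \left(-1 + \left(-158\right)^{2}\right)} = \sqrt{-14354 + 6 \left(-158\right) \left(-1 + 24964\right)} = \sqrt{-14354 + 6 \left(-158\right) 24963} = \sqrt{-14354 - 23664924} = \sqrt{-23679278} = i \sqrt{23679278}$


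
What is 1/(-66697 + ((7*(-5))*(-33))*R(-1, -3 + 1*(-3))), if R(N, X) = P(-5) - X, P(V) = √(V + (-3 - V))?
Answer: -59767/3576096364 - 1155*I*√3/3576096364 ≈ -1.6713e-5 - 5.5941e-7*I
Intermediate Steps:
P(V) = I*√3 (P(V) = √(-3) = I*√3)
R(N, X) = -X + I*√3 (R(N, X) = I*√3 - X = -X + I*√3)
1/(-66697 + ((7*(-5))*(-33))*R(-1, -3 + 1*(-3))) = 1/(-66697 + ((7*(-5))*(-33))*(-(-3 + 1*(-3)) + I*√3)) = 1/(-66697 + (-35*(-33))*(-(-3 - 3) + I*√3)) = 1/(-66697 + 1155*(-1*(-6) + I*√3)) = 1/(-66697 + 1155*(6 + I*√3)) = 1/(-66697 + (6930 + 1155*I*√3)) = 1/(-59767 + 1155*I*√3)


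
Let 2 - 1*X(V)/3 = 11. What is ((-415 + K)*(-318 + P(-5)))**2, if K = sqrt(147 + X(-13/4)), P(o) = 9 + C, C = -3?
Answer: 16776751680 - 161591040*sqrt(30) ≈ 1.5892e+10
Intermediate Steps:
X(V) = -27 (X(V) = 6 - 3*11 = 6 - 33 = -27)
P(o) = 6 (P(o) = 9 - 3 = 6)
K = 2*sqrt(30) (K = sqrt(147 - 27) = sqrt(120) = 2*sqrt(30) ≈ 10.954)
((-415 + K)*(-318 + P(-5)))**2 = ((-415 + 2*sqrt(30))*(-318 + 6))**2 = ((-415 + 2*sqrt(30))*(-312))**2 = (129480 - 624*sqrt(30))**2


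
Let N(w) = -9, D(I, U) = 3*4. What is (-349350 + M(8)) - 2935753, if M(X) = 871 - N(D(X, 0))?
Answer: -3284223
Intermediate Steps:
D(I, U) = 12
M(X) = 880 (M(X) = 871 - 1*(-9) = 871 + 9 = 880)
(-349350 + M(8)) - 2935753 = (-349350 + 880) - 2935753 = -348470 - 2935753 = -3284223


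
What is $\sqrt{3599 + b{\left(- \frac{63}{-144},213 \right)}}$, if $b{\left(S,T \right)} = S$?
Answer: $\frac{27 \sqrt{79}}{4} \approx 59.995$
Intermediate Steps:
$\sqrt{3599 + b{\left(- \frac{63}{-144},213 \right)}} = \sqrt{3599 - \frac{63}{-144}} = \sqrt{3599 - - \frac{7}{16}} = \sqrt{3599 + \frac{7}{16}} = \sqrt{\frac{57591}{16}} = \frac{27 \sqrt{79}}{4}$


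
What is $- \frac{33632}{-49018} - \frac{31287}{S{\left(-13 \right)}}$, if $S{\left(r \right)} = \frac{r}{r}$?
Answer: $- \frac{766796267}{24509} \approx -31286.0$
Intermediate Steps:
$S{\left(r \right)} = 1$
$- \frac{33632}{-49018} - \frac{31287}{S{\left(-13 \right)}} = - \frac{33632}{-49018} - \frac{31287}{1} = \left(-33632\right) \left(- \frac{1}{49018}\right) - 31287 = \frac{16816}{24509} - 31287 = - \frac{766796267}{24509}$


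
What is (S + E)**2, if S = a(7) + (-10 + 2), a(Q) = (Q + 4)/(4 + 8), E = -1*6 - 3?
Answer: 37249/144 ≈ 258.67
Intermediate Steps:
E = -9 (E = -6 - 3 = -9)
a(Q) = 1/3 + Q/12 (a(Q) = (4 + Q)/12 = (4 + Q)*(1/12) = 1/3 + Q/12)
S = -85/12 (S = (1/3 + (1/12)*7) + (-10 + 2) = (1/3 + 7/12) - 8 = 11/12 - 8 = -85/12 ≈ -7.0833)
(S + E)**2 = (-85/12 - 9)**2 = (-193/12)**2 = 37249/144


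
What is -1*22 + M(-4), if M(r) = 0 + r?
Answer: -26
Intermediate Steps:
M(r) = r
-1*22 + M(-4) = -1*22 - 4 = -22 - 4 = -26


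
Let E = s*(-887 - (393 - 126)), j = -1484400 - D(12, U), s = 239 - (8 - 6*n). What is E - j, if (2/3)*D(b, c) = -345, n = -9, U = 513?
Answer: 2559249/2 ≈ 1.2796e+6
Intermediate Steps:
D(b, c) = -1035/2 (D(b, c) = (3/2)*(-345) = -1035/2)
s = 177 (s = 239 - (8 - 6*(-9)) = 239 - (8 + 54) = 239 - 1*62 = 239 - 62 = 177)
j = -2967765/2 (j = -1484400 - 1*(-1035/2) = -1484400 + 1035/2 = -2967765/2 ≈ -1.4839e+6)
E = -204258 (E = 177*(-887 - (393 - 126)) = 177*(-887 - 1*267) = 177*(-887 - 267) = 177*(-1154) = -204258)
E - j = -204258 - 1*(-2967765/2) = -204258 + 2967765/2 = 2559249/2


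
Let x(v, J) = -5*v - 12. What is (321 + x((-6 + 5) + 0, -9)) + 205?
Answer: 519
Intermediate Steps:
x(v, J) = -12 - 5*v
(321 + x((-6 + 5) + 0, -9)) + 205 = (321 + (-12 - 5*((-6 + 5) + 0))) + 205 = (321 + (-12 - 5*(-1 + 0))) + 205 = (321 + (-12 - 5*(-1))) + 205 = (321 + (-12 + 5)) + 205 = (321 - 7) + 205 = 314 + 205 = 519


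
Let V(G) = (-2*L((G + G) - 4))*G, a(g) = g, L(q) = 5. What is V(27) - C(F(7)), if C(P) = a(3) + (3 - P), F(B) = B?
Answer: -269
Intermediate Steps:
V(G) = -10*G (V(G) = (-2*5)*G = -10*G)
C(P) = 6 - P (C(P) = 3 + (3 - P) = 6 - P)
V(27) - C(F(7)) = -10*27 - (6 - 1*7) = -270 - (6 - 7) = -270 - 1*(-1) = -270 + 1 = -269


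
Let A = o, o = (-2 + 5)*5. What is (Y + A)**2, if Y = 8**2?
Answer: 6241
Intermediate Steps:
Y = 64
o = 15 (o = 3*5 = 15)
A = 15
(Y + A)**2 = (64 + 15)**2 = 79**2 = 6241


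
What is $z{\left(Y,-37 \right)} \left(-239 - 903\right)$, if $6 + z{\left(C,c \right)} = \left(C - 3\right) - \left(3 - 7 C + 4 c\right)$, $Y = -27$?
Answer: $91360$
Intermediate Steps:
$z{\left(C,c \right)} = -12 - 4 c + 8 C$ ($z{\left(C,c \right)} = -6 - \left(6 - 8 C + 4 c\right) = -12 - 4 c + 8 C$)
$z{\left(Y,-37 \right)} \left(-239 - 903\right) = \left(-12 - -148 + 8 \left(-27\right)\right) \left(-239 - 903\right) = \left(-12 + 148 - 216\right) \left(-1142\right) = \left(-80\right) \left(-1142\right) = 91360$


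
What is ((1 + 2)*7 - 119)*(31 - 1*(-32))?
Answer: -6174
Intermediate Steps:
((1 + 2)*7 - 119)*(31 - 1*(-32)) = (3*7 - 119)*(31 + 32) = (21 - 119)*63 = -98*63 = -6174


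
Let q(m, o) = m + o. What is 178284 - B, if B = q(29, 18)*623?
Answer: 149003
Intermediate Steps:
B = 29281 (B = (29 + 18)*623 = 47*623 = 29281)
178284 - B = 178284 - 1*29281 = 178284 - 29281 = 149003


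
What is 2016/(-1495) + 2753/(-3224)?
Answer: -816563/370760 ≈ -2.2024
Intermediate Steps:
2016/(-1495) + 2753/(-3224) = 2016*(-1/1495) + 2753*(-1/3224) = -2016/1495 - 2753/3224 = -816563/370760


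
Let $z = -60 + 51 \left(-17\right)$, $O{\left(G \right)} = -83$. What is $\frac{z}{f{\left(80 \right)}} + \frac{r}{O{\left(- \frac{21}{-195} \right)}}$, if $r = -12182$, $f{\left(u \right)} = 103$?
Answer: $\frac{11435}{83} \approx 137.77$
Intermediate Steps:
$z = -927$ ($z = -60 - 867 = -927$)
$\frac{z}{f{\left(80 \right)}} + \frac{r}{O{\left(- \frac{21}{-195} \right)}} = - \frac{927}{103} - \frac{12182}{-83} = \left(-927\right) \frac{1}{103} - - \frac{12182}{83} = -9 + \frac{12182}{83} = \frac{11435}{83}$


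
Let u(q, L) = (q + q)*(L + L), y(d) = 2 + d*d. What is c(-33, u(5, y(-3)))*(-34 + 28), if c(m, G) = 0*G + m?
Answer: 198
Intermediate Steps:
y(d) = 2 + d**2
u(q, L) = 4*L*q (u(q, L) = (2*q)*(2*L) = 4*L*q)
c(m, G) = m (c(m, G) = 0 + m = m)
c(-33, u(5, y(-3)))*(-34 + 28) = -33*(-34 + 28) = -33*(-6) = 198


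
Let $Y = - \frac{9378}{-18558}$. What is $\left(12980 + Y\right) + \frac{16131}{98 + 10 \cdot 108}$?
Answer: $\frac{830615181}{63922} \approx 12994.0$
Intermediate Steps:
$Y = \frac{521}{1031}$ ($Y = \left(-9378\right) \left(- \frac{1}{18558}\right) = \frac{521}{1031} \approx 0.50533$)
$\left(12980 + Y\right) + \frac{16131}{98 + 10 \cdot 108} = \left(12980 + \frac{521}{1031}\right) + \frac{16131}{98 + 10 \cdot 108} = \frac{13382901}{1031} + \frac{16131}{98 + 1080} = \frac{13382901}{1031} + \frac{16131}{1178} = \frac{13382901}{1031} + 16131 \cdot \frac{1}{1178} = \frac{13382901}{1031} + \frac{849}{62} = \frac{830615181}{63922}$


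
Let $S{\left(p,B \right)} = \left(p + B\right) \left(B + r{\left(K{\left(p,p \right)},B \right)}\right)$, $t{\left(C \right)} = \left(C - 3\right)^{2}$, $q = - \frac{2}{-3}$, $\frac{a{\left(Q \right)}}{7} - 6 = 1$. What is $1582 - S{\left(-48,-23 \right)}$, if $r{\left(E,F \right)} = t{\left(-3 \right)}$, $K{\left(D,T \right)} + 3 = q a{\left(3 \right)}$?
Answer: $2505$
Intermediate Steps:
$a{\left(Q \right)} = 49$ ($a{\left(Q \right)} = 42 + 7 \cdot 1 = 42 + 7 = 49$)
$q = \frac{2}{3}$ ($q = \left(-2\right) \left(- \frac{1}{3}\right) = \frac{2}{3} \approx 0.66667$)
$t{\left(C \right)} = \left(-3 + C\right)^{2}$
$K{\left(D,T \right)} = \frac{89}{3}$ ($K{\left(D,T \right)} = -3 + \frac{2}{3} \cdot 49 = -3 + \frac{98}{3} = \frac{89}{3}$)
$r{\left(E,F \right)} = 36$ ($r{\left(E,F \right)} = \left(-3 - 3\right)^{2} = \left(-6\right)^{2} = 36$)
$S{\left(p,B \right)} = \left(36 + B\right) \left(B + p\right)$ ($S{\left(p,B \right)} = \left(p + B\right) \left(B + 36\right) = \left(B + p\right) \left(36 + B\right) = \left(36 + B\right) \left(B + p\right)$)
$1582 - S{\left(-48,-23 \right)} = 1582 - \left(\left(-23\right)^{2} + 36 \left(-23\right) + 36 \left(-48\right) - -1104\right) = 1582 - \left(529 - 828 - 1728 + 1104\right) = 1582 - -923 = 1582 + 923 = 2505$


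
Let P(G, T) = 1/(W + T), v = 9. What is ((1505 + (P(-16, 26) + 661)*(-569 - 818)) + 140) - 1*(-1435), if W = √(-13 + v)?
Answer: -310685211/340 + 1387*I/340 ≈ -9.1378e+5 + 4.0794*I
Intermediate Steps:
W = 2*I (W = √(-13 + 9) = √(-4) = 2*I ≈ 2.0*I)
P(G, T) = 1/(T + 2*I) (P(G, T) = 1/(2*I + T) = 1/(T + 2*I))
((1505 + (P(-16, 26) + 661)*(-569 - 818)) + 140) - 1*(-1435) = ((1505 + (1/(26 + 2*I) + 661)*(-569 - 818)) + 140) - 1*(-1435) = ((1505 + ((26 - 2*I)/680 + 661)*(-1387)) + 140) + 1435 = ((1505 + (661 + (26 - 2*I)/680)*(-1387)) + 140) + 1435 = ((1505 + (-916807 - 1387*(26 - 2*I)/680)) + 140) + 1435 = ((-915302 - 1387*(26 - 2*I)/680) + 140) + 1435 = (-915162 - 1387*(26 - 2*I)/680) + 1435 = -913727 - 1387*(26 - 2*I)/680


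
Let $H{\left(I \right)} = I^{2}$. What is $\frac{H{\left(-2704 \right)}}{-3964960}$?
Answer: $- \frac{228488}{123905} \approx -1.8441$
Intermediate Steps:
$\frac{H{\left(-2704 \right)}}{-3964960} = \frac{\left(-2704\right)^{2}}{-3964960} = 7311616 \left(- \frac{1}{3964960}\right) = - \frac{228488}{123905}$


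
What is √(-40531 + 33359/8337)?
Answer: 26*I*√4166940981/8337 ≈ 201.31*I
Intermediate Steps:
√(-40531 + 33359/8337) = √(-337873588/8337) = 26*I*√4166940981/8337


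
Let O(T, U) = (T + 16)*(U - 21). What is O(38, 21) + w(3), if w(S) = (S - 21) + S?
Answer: -15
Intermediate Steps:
w(S) = -21 + 2*S (w(S) = (-21 + S) + S = -21 + 2*S)
O(T, U) = (-21 + U)*(16 + T) (O(T, U) = (16 + T)*(-21 + U) = (-21 + U)*(16 + T))
O(38, 21) + w(3) = (-336 - 21*38 + 16*21 + 38*21) + (-21 + 2*3) = (-336 - 798 + 336 + 798) + (-21 + 6) = 0 - 15 = -15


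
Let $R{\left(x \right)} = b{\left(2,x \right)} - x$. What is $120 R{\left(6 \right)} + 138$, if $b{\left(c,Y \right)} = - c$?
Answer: $-822$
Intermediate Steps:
$R{\left(x \right)} = -2 - x$ ($R{\left(x \right)} = \left(-1\right) 2 - x = -2 - x$)
$120 R{\left(6 \right)} + 138 = 120 \left(-2 - 6\right) + 138 = 120 \left(-8\right) + 138 = -960 + 138 = -822$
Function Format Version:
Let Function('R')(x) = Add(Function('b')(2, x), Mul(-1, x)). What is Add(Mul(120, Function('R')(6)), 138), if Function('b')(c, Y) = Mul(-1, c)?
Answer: -822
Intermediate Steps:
Function('R')(x) = Add(-2, Mul(-1, x)) (Function('R')(x) = Add(Mul(-1, 2), Mul(-1, x)) = Add(-2, Mul(-1, x)))
Add(Mul(120, Function('R')(6)), 138) = Add(Mul(120, Add(-2, Mul(-1, 6))), 138) = Add(Mul(120, Add(-2, -6)), 138) = Add(Mul(120, -8), 138) = Add(-960, 138) = -822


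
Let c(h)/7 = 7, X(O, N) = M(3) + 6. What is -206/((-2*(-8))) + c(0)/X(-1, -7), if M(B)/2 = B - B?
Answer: -113/24 ≈ -4.7083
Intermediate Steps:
M(B) = 0 (M(B) = 2*(B - B) = 2*0 = 0)
X(O, N) = 6 (X(O, N) = 0 + 6 = 6)
c(h) = 49 (c(h) = 7*7 = 49)
-206/((-2*(-8))) + c(0)/X(-1, -7) = -206/((-2*(-8))) + 49/6 = -206/16 + 49*(1/6) = -206*1/16 + 49/6 = -103/8 + 49/6 = -113/24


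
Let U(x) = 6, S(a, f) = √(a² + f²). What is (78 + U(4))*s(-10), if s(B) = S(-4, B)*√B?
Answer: 168*I*√290 ≈ 2860.9*I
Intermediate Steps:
s(B) = √B*√(16 + B²) (s(B) = √((-4)² + B²)*√B = √(16 + B²)*√B = √B*√(16 + B²))
(78 + U(4))*s(-10) = (78 + 6)*(√(-10)*√(16 + (-10)²)) = 84*((I*√10)*√(16 + 100)) = 84*((I*√10)*√116) = 84*((I*√10)*(2*√29)) = 84*(2*I*√290) = 168*I*√290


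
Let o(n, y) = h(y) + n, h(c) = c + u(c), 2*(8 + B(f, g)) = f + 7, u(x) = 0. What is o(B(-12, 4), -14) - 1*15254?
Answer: -30557/2 ≈ -15279.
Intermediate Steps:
B(f, g) = -9/2 + f/2 (B(f, g) = -8 + (f + 7)/2 = -8 + (7 + f)/2 = -8 + (7/2 + f/2) = -9/2 + f/2)
h(c) = c (h(c) = c + 0 = c)
o(n, y) = n + y (o(n, y) = y + n = n + y)
o(B(-12, 4), -14) - 1*15254 = ((-9/2 + (1/2)*(-12)) - 14) - 1*15254 = ((-9/2 - 6) - 14) - 15254 = (-21/2 - 14) - 15254 = -49/2 - 15254 = -30557/2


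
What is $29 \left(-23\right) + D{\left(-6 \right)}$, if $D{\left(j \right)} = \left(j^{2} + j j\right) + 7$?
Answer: $-588$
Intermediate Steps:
$D{\left(j \right)} = 7 + 2 j^{2}$ ($D{\left(j \right)} = \left(j^{2} + j^{2}\right) + 7 = 2 j^{2} + 7 = 7 + 2 j^{2}$)
$29 \left(-23\right) + D{\left(-6 \right)} = 29 \left(-23\right) + \left(7 + 2 \left(-6\right)^{2}\right) = -667 + \left(7 + 2 \cdot 36\right) = -667 + \left(7 + 72\right) = -667 + 79 = -588$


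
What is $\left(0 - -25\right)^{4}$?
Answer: $390625$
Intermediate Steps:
$\left(0 - -25\right)^{4} = \left(0 + 25\right)^{4} = 25^{4} = 390625$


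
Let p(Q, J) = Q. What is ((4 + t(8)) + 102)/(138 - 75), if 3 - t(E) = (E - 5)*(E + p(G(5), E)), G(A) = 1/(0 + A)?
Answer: 422/315 ≈ 1.3397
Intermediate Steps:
G(A) = 1/A
t(E) = 3 - (-5 + E)*(⅕ + E) (t(E) = 3 - (E - 5)*(E + 1/5) = 3 - (-5 + E)*(E + ⅕) = 3 - (-5 + E)*(⅕ + E))
((4 + t(8)) + 102)/(138 - 75) = ((4 + (4 - 1*8² + (24/5)*8)) + 102)/(138 - 75) = ((4 + (4 - 1*64 + 192/5)) + 102)/63 = ((4 + (4 - 64 + 192/5)) + 102)/63 = ((4 - 108/5) + 102)/63 = (-88/5 + 102)/63 = (1/63)*(422/5) = 422/315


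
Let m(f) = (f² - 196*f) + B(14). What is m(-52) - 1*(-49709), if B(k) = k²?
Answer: 62801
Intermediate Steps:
m(f) = 196 + f² - 196*f (m(f) = (f² - 196*f) + 14² = (f² - 196*f) + 196 = 196 + f² - 196*f)
m(-52) - 1*(-49709) = (196 + (-52)² - 196*(-52)) - 1*(-49709) = (196 + 2704 + 10192) + 49709 = 13092 + 49709 = 62801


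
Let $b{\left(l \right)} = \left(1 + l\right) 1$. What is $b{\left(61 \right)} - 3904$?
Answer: $-3842$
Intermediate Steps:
$b{\left(l \right)} = 1 + l$
$b{\left(61 \right)} - 3904 = \left(1 + 61\right) - 3904 = 62 - 3904 = -3842$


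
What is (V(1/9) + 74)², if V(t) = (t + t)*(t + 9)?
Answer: 37920964/6561 ≈ 5779.8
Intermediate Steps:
V(t) = 2*t*(9 + t) (V(t) = (2*t)*(9 + t) = 2*t*(9 + t))
(V(1/9) + 74)² = (2*(1/9)*(9 + 1/9) + 74)² = (2*(1*(⅑))*(9 + 1*(⅑)) + 74)² = (2*(⅑)*(9 + ⅑) + 74)² = (2*(⅑)*(82/9) + 74)² = (164/81 + 74)² = (6158/81)² = 37920964/6561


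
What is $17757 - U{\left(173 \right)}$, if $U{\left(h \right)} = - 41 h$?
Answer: $24850$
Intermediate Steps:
$17757 - U{\left(173 \right)} = 17757 - \left(-41\right) 173 = 17757 - -7093 = 17757 + 7093 = 24850$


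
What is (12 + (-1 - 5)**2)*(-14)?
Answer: -672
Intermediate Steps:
(12 + (-1 - 5)**2)*(-14) = (12 + (-6)**2)*(-14) = (12 + 36)*(-14) = 48*(-14) = -672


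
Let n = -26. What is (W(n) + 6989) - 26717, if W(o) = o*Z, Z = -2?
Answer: -19676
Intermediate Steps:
W(o) = -2*o (W(o) = o*(-2) = -2*o)
(W(n) + 6989) - 26717 = (-2*(-26) + 6989) - 26717 = (52 + 6989) - 26717 = 7041 - 26717 = -19676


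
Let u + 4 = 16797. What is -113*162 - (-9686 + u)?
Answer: -25413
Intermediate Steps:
u = 16793 (u = -4 + 16797 = 16793)
-113*162 - (-9686 + u) = -113*162 - (-9686 + 16793) = -18306 - 1*7107 = -18306 - 7107 = -25413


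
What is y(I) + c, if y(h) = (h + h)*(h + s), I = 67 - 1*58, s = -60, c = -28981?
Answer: -29899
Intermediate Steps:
I = 9 (I = 67 - 58 = 9)
y(h) = 2*h*(-60 + h) (y(h) = (h + h)*(h - 60) = (2*h)*(-60 + h) = 2*h*(-60 + h))
y(I) + c = 2*9*(-60 + 9) - 28981 = 2*9*(-51) - 28981 = -918 - 28981 = -29899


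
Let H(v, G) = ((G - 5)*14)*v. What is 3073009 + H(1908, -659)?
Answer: -14663759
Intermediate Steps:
H(v, G) = v*(-70 + 14*G) (H(v, G) = ((-5 + G)*14)*v = (-70 + 14*G)*v = v*(-70 + 14*G))
3073009 + H(1908, -659) = 3073009 + 14*1908*(-5 - 659) = 3073009 + 14*1908*(-664) = 3073009 - 17736768 = -14663759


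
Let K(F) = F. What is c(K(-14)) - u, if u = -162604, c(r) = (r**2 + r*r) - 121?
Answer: 162875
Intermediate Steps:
c(r) = -121 + 2*r**2 (c(r) = (r**2 + r**2) - 121 = 2*r**2 - 121 = -121 + 2*r**2)
c(K(-14)) - u = (-121 + 2*(-14)**2) - 1*(-162604) = (-121 + 2*196) + 162604 = (-121 + 392) + 162604 = 271 + 162604 = 162875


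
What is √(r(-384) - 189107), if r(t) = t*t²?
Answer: I*√56812211 ≈ 7537.4*I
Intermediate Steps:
r(t) = t³
√(r(-384) - 189107) = √((-384)³ - 189107) = √(-56623104 - 189107) = √(-56812211) = I*√56812211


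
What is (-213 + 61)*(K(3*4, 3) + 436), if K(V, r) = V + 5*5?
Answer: -71896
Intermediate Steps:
K(V, r) = 25 + V (K(V, r) = V + 25 = 25 + V)
(-213 + 61)*(K(3*4, 3) + 436) = (-213 + 61)*((25 + 3*4) + 436) = -152*((25 + 12) + 436) = -152*(37 + 436) = -152*473 = -71896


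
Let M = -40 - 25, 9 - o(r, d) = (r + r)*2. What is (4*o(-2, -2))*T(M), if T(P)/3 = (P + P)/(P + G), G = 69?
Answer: -6630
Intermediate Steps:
o(r, d) = 9 - 4*r (o(r, d) = 9 - (r + r)*2 = 9 - 2*r*2 = 9 - 4*r)
M = -65
T(P) = 6*P/(69 + P) (T(P) = 3*((P + P)/(P + 69)) = 3*((2*P)/(69 + P)) = 3*(2*P/(69 + P)) = 6*P/(69 + P))
(4*o(-2, -2))*T(M) = (4*(9 - 4*(-2)))*(6*(-65)/(69 - 65)) = (4*(9 + 8))*(6*(-65)/4) = (4*17)*(6*(-65)*(¼)) = 68*(-195/2) = -6630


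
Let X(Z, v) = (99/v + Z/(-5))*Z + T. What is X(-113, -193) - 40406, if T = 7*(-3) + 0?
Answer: -41420537/965 ≈ -42923.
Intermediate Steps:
T = -21 (T = -21 + 0 = -21)
X(Z, v) = -21 + Z*(99/v - Z/5) (X(Z, v) = (99/v + Z/(-5))*Z - 21 = (99/v + Z*(-1/5))*Z - 21 = (99/v - Z/5)*Z - 21 = Z*(99/v - Z/5) - 21 = -21 + Z*(99/v - Z/5))
X(-113, -193) - 40406 = (-21 - 1/5*(-113)**2 + 99*(-113)/(-193)) - 40406 = (-21 - 1/5*12769 + 99*(-113)*(-1/193)) - 40406 = (-21 - 12769/5 + 11187/193) - 40406 = -2428747/965 - 40406 = -41420537/965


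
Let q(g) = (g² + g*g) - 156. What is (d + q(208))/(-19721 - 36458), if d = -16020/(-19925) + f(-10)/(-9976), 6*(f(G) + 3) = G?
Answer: -5150543345431/3350040285660 ≈ -1.5375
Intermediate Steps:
q(g) = -156 + 2*g² (q(g) = (g² + g²) - 156 = 2*g² - 156 = -156 + 2*g²)
f(G) = -3 + G/6
d = 47972551/59631540 (d = -16020/(-19925) + (-3 + (⅙)*(-10))/(-9976) = -16020*(-1/19925) + (-3 - 5/3)*(-1/9976) = 3204/3985 - 14/3*(-1/9976) = 3204/3985 + 7/14964 = 47972551/59631540 ≈ 0.80448)
(d + q(208))/(-19721 - 36458) = (47972551/59631540 + (-156 + 2*208²))/(-19721 - 36458) = (47972551/59631540 + (-156 + 2*43264))/(-56179) = (47972551/59631540 + (-156 + 86528))*(-1/56179) = (47972551/59631540 + 86372)*(-1/56179) = (5150543345431/59631540)*(-1/56179) = -5150543345431/3350040285660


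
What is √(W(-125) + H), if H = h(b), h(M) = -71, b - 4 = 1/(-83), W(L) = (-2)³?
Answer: I*√79 ≈ 8.8882*I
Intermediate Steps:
W(L) = -8
b = 331/83 (b = 4 + 1/(-83) = 4 - 1/83 = 331/83 ≈ 3.9880)
H = -71
√(W(-125) + H) = √(-8 - 71) = √(-79) = I*√79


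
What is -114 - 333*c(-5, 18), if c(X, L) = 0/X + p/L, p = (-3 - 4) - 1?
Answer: 34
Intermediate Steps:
p = -8 (p = -7 - 1 = -8)
c(X, L) = -8/L (c(X, L) = 0/X - 8/L = 0 - 8/L = -8/L)
-114 - 333*c(-5, 18) = -114 - (-2664)/18 = -114 - 333*(-4/9) = -114 + 148 = 34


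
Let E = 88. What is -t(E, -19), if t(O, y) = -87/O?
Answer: 87/88 ≈ 0.98864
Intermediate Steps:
-t(E, -19) = -(-87)/88 = -1*(-87/88) = 87/88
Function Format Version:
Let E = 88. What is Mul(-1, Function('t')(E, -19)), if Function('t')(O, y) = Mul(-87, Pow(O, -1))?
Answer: Rational(87, 88) ≈ 0.98864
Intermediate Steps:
Mul(-1, Function('t')(E, -19)) = Mul(-1, Mul(-87, Pow(88, -1))) = Mul(-1, Mul(-87, Rational(1, 88))) = Mul(-1, Rational(-87, 88)) = Rational(87, 88)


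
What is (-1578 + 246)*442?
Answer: -588744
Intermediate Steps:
(-1578 + 246)*442 = -1332*442 = -588744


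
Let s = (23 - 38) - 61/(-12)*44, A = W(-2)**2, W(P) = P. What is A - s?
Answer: -614/3 ≈ -204.67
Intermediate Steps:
A = 4 (A = (-2)**2 = 4)
s = 626/3 (s = -15 - 61*(-1/12)*44 = -15 + (61/12)*44 = -15 + 671/3 = 626/3 ≈ 208.67)
A - s = 4 - 1*626/3 = 4 - 626/3 = -614/3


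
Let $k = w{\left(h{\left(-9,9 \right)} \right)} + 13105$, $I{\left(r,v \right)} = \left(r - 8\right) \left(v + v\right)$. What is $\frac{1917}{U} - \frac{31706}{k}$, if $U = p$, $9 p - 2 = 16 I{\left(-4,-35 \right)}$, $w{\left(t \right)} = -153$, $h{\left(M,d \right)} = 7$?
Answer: $- \frac{50682799}{43525196} \approx -1.1644$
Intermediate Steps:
$I{\left(r,v \right)} = 2 v \left(-8 + r\right)$ ($I{\left(r,v \right)} = \left(-8 + r\right) 2 v = 2 v \left(-8 + r\right)$)
$p = \frac{13442}{9}$ ($p = \frac{2}{9} + \frac{16 \cdot 2 \left(-35\right) \left(-8 - 4\right)}{9} = \frac{2}{9} + \frac{16 \cdot 2 \left(-35\right) \left(-12\right)}{9} = \frac{2}{9} + \frac{16 \cdot 840}{9} = \frac{2}{9} + \frac{1}{9} \cdot 13440 = \frac{2}{9} + \frac{4480}{3} = \frac{13442}{9} \approx 1493.6$)
$k = 12952$ ($k = -153 + 13105 = 12952$)
$U = \frac{13442}{9} \approx 1493.6$
$\frac{1917}{U} - \frac{31706}{k} = \frac{1917}{\frac{13442}{9}} - \frac{31706}{12952} = 1917 \cdot \frac{9}{13442} - \frac{15853}{6476} = \frac{17253}{13442} - \frac{15853}{6476} = - \frac{50682799}{43525196}$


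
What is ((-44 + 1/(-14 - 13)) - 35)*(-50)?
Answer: 106700/27 ≈ 3951.9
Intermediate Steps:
((-44 + 1/(-14 - 13)) - 35)*(-50) = ((-44 + 1/(-27)) - 35)*(-50) = ((-44 - 1/27) - 35)*(-50) = (-1189/27 - 35)*(-50) = -2134/27*(-50) = 106700/27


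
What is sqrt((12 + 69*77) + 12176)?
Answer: sqrt(17501) ≈ 132.29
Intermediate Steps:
sqrt((12 + 69*77) + 12176) = sqrt((12 + 5313) + 12176) = sqrt(5325 + 12176) = sqrt(17501)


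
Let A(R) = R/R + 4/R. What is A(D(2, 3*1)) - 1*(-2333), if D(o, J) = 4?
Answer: 2335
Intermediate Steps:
A(R) = 1 + 4/R
A(D(2, 3*1)) - 1*(-2333) = (4 + 4)/4 - 1*(-2333) = (¼)*8 + 2333 = 2 + 2333 = 2335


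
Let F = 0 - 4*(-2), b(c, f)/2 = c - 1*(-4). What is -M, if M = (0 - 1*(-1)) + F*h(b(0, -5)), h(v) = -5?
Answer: 39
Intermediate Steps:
b(c, f) = 8 + 2*c (b(c, f) = 2*(c - 1*(-4)) = 2*(c + 4) = 2*(4 + c) = 8 + 2*c)
F = 8 (F = 0 + 8 = 8)
M = -39 (M = (0 - 1*(-1)) + 8*(-5) = (0 + 1) - 40 = 1 - 40 = -39)
-M = -1*(-39) = 39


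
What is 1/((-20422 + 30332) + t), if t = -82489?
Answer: -1/72579 ≈ -1.3778e-5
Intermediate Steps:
1/((-20422 + 30332) + t) = 1/((-20422 + 30332) - 82489) = 1/(9910 - 82489) = 1/(-72579) = -1/72579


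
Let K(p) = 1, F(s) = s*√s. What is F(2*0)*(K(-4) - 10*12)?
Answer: 0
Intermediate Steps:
F(s) = s^(3/2)
F(2*0)*(K(-4) - 10*12) = (2*0)^(3/2)*(1 - 10*12) = 0^(3/2)*(1 - 120) = 0*(-119) = 0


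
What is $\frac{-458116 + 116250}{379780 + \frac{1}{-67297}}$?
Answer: $- \frac{23006556202}{25558054659} \approx -0.90017$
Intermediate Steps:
$\frac{-458116 + 116250}{379780 + \frac{1}{-67297}} = - \frac{341866}{379780 - \frac{1}{67297}} = - \frac{341866}{\frac{25558054659}{67297}} = \left(-341866\right) \frac{67297}{25558054659} = - \frac{23006556202}{25558054659}$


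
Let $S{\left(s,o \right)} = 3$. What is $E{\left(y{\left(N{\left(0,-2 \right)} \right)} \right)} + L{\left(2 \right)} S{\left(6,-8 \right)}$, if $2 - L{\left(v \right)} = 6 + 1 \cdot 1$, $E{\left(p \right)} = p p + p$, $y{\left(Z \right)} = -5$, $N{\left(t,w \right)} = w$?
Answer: $5$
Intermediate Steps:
$E{\left(p \right)} = p + p^{2}$ ($E{\left(p \right)} = p^{2} + p = p + p^{2}$)
$L{\left(v \right)} = -5$ ($L{\left(v \right)} = 2 - \left(6 + 1 \cdot 1\right) = 2 - \left(6 + 1\right) = 2 - 7 = -5$)
$E{\left(y{\left(N{\left(0,-2 \right)} \right)} \right)} + L{\left(2 \right)} S{\left(6,-8 \right)} = - 5 \left(1 - 5\right) - 15 = \left(-5\right) \left(-4\right) - 15 = 20 - 15 = 5$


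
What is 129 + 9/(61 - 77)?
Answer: 2055/16 ≈ 128.44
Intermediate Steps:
129 + 9/(61 - 77) = 129 + 9/(-16) = 129 + 9*(-1/16) = 129 - 9/16 = 2055/16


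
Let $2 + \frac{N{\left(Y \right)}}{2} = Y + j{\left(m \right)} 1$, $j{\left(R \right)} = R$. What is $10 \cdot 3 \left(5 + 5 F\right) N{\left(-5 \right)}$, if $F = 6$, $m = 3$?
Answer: $-8400$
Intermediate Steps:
$N{\left(Y \right)} = 2 + 2 Y$ ($N{\left(Y \right)} = -4 + 2 \left(Y + 3 \cdot 1\right) = -4 + 2 \left(Y + 3\right) = -4 + 2 \left(3 + Y\right) = -4 + \left(6 + 2 Y\right) = 2 + 2 Y$)
$10 \cdot 3 \left(5 + 5 F\right) N{\left(-5 \right)} = 10 \cdot 3 \left(5 + 5 \cdot 6\right) \left(2 + 2 \left(-5\right)\right) = 10 \cdot 3 \left(5 + 30\right) \left(2 - 10\right) = 10 \cdot 3 \cdot 35 \left(-8\right) = 10 \cdot 105 \left(-8\right) = 1050 \left(-8\right) = -8400$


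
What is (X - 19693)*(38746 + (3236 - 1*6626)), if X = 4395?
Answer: -540876088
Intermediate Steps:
(X - 19693)*(38746 + (3236 - 1*6626)) = (4395 - 19693)*(38746 + (3236 - 1*6626)) = -15298*(38746 + (3236 - 6626)) = -15298*(38746 - 3390) = -15298*35356 = -540876088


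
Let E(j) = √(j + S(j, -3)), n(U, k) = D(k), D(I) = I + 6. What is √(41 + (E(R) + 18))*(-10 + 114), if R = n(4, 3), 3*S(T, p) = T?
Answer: 104*√(59 + 2*√3) ≈ 821.96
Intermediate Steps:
S(T, p) = T/3
D(I) = 6 + I
n(U, k) = 6 + k
R = 9 (R = 6 + 3 = 9)
E(j) = 2*√3*√j/3 (E(j) = √(j + j/3) = √(4*j/3) = 2*√3*√j/3)
√(41 + (E(R) + 18))*(-10 + 114) = √(41 + (2*√3*√9/3 + 18))*(-10 + 114) = √(41 + ((⅔)*√3*3 + 18))*104 = √(41 + (2*√3 + 18))*104 = √(41 + (18 + 2*√3))*104 = √(59 + 2*√3)*104 = 104*√(59 + 2*√3)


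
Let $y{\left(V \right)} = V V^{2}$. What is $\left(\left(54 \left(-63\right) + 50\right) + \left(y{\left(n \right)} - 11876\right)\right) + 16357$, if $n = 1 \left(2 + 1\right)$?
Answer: $1156$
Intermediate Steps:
$n = 3$ ($n = 1 \cdot 3 = 3$)
$y{\left(V \right)} = V^{3}$
$\left(\left(54 \left(-63\right) + 50\right) + \left(y{\left(n \right)} - 11876\right)\right) + 16357 = \left(\left(54 \left(-63\right) + 50\right) - \left(11876 - 3^{3}\right)\right) + 16357 = \left(\left(-3402 + 50\right) + \left(27 - 11876\right)\right) + 16357 = \left(-3352 - 11849\right) + 16357 = -15201 + 16357 = 1156$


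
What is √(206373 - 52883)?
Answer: √153490 ≈ 391.78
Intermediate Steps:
√(206373 - 52883) = √153490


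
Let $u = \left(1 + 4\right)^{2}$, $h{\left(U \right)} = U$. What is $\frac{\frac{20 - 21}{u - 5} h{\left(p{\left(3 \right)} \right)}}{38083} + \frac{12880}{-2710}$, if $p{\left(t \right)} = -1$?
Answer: $- \frac{981017809}{206409860} \approx -4.7528$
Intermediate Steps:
$u = 25$ ($u = 5^{2} = 25$)
$\frac{\frac{20 - 21}{u - 5} h{\left(p{\left(3 \right)} \right)}}{38083} + \frac{12880}{-2710} = \frac{\frac{20 - 21}{25 - 5} \left(-1\right)}{38083} + \frac{12880}{-2710} = - \frac{1}{20} \left(-1\right) \frac{1}{38083} + 12880 \left(- \frac{1}{2710}\right) = \left(-1\right) \frac{1}{20} \left(-1\right) \frac{1}{38083} - \frac{1288}{271} = \left(- \frac{1}{20}\right) \left(-1\right) \frac{1}{38083} - \frac{1288}{271} = \frac{1}{20} \cdot \frac{1}{38083} - \frac{1288}{271} = \frac{1}{761660} - \frac{1288}{271} = - \frac{981017809}{206409860}$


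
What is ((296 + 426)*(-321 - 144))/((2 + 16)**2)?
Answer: -55955/54 ≈ -1036.2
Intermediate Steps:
((296 + 426)*(-321 - 144))/((2 + 16)**2) = (722*(-465))/(18**2) = -335730/324 = -335730*1/324 = -55955/54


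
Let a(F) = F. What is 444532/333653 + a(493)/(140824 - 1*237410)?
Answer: 42771076823/32226208658 ≈ 1.3272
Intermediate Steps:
444532/333653 + a(493)/(140824 - 1*237410) = 444532/333653 + 493/(140824 - 1*237410) = 444532*(1/333653) + 493/(140824 - 237410) = 444532/333653 + 493/(-96586) = 444532/333653 + 493*(-1/96586) = 444532/333653 - 493/96586 = 42771076823/32226208658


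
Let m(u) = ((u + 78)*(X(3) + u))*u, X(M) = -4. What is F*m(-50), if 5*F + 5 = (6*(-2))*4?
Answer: -801360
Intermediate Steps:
F = -53/5 (F = -1 + ((6*(-2))*4)/5 = -1 + (-12*4)/5 = -1 + (1/5)*(-48) = -1 - 48/5 = -53/5 ≈ -10.600)
m(u) = u*(-4 + u)*(78 + u) (m(u) = ((u + 78)*(-4 + u))*u = ((78 + u)*(-4 + u))*u = ((-4 + u)*(78 + u))*u = u*(-4 + u)*(78 + u))
F*m(-50) = -(-530)*(-312 + (-50)**2 + 74*(-50)) = -(-530)*(-312 + 2500 - 3700) = -(-530)*(-1512) = -53/5*75600 = -801360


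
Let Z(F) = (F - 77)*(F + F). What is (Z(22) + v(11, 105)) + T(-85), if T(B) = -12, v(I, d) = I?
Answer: -2421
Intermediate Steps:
Z(F) = 2*F*(-77 + F) (Z(F) = (-77 + F)*(2*F) = 2*F*(-77 + F))
(Z(22) + v(11, 105)) + T(-85) = (2*22*(-77 + 22) + 11) - 12 = (2*22*(-55) + 11) - 12 = (-2420 + 11) - 12 = -2409 - 12 = -2421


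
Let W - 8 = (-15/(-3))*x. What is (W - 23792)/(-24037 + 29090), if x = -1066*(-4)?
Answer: -2464/5053 ≈ -0.48763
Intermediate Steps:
x = 4264
W = 21328 (W = 8 - 15/(-3)*4264 = 8 - 15*(-⅓)*4264 = 8 + 5*4264 = 8 + 21320 = 21328)
(W - 23792)/(-24037 + 29090) = (21328 - 23792)/(-24037 + 29090) = -2464/5053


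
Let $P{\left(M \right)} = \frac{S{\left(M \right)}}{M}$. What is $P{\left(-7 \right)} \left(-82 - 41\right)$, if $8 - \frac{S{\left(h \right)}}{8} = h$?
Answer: $\frac{14760}{7} \approx 2108.6$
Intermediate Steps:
$S{\left(h \right)} = 64 - 8 h$
$P{\left(M \right)} = \frac{64 - 8 M}{M}$
$P{\left(-7 \right)} \left(-82 - 41\right) = \left(-8 + \frac{64}{-7}\right) \left(-82 - 41\right) = \left(-8 + 64 \left(- \frac{1}{7}\right)\right) \left(-123\right) = \left(-8 - \frac{64}{7}\right) \left(-123\right) = \left(- \frac{120}{7}\right) \left(-123\right) = \frac{14760}{7}$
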